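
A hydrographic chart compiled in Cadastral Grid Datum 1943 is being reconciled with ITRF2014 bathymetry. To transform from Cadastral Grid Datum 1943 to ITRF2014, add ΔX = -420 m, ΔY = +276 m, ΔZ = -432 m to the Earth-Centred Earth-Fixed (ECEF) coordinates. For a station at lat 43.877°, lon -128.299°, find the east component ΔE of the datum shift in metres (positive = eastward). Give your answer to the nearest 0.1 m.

ΔE = -500.7 m

At φ = 43.877°, λ = -128.299°: sin φ = 0.693113, cos φ = 0.720829, sin λ = -0.784787, cos λ = -0.619765.
ΔE = −sin λ·ΔX + cos λ·ΔY = −(-0.784787)·(-420) + (-0.619765)·(276) = -500.67 m.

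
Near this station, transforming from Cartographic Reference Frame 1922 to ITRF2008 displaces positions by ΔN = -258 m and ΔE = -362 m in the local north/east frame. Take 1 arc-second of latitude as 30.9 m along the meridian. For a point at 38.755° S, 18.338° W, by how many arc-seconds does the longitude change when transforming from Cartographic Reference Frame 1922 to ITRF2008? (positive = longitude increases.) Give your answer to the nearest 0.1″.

Δλ = -15.0″

At latitude -38.755°, cos φ = 0.779830.
1″ of longitude at this latitude = 30.90 × cos φ = 24.0967 m, so Δλ = -362.0 / 24.0967 = -15.023″.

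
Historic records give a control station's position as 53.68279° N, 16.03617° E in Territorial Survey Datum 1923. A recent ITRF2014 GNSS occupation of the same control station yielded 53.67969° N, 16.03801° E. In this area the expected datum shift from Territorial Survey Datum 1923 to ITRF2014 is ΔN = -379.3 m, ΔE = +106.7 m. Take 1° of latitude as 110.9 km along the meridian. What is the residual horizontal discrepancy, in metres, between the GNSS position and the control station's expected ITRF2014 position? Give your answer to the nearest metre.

Observed coordinate differences: Δφ = -0.00310°, Δλ = +0.00184°.
Converting to metres (1° lat = 110900 m, cos φ = 0.592255): observed ΔN = -343.8 m, observed ΔE = 120.9 m.
Subtracting the expected shift leaves a residual of -343.8 − (-379.3) = 35.5 m north and 120.9 − (106.7) = 14.2 m east.
Residual distance = √(35.5² + 14.2²) = 38.2 m.

38 m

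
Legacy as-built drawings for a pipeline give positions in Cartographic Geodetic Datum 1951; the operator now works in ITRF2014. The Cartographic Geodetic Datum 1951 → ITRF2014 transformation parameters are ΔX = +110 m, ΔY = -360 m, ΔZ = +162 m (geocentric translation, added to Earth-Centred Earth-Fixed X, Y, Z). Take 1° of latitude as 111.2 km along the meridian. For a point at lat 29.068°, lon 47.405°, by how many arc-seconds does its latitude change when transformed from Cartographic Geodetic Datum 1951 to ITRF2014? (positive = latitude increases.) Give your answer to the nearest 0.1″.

sin φ = 0.485847, cos φ = 0.874044, sin λ = 0.736156, cos λ = 0.676812.
North component: ΔN = −sin φ cos λ·ΔX − sin φ sin λ·ΔY + cos φ·ΔZ = −(0.485847)(0.676812)(110) − (0.485847)(0.736156)(-360) + (0.874044)(162) = 234.18 m.
1° of latitude spans 111200 m, so Δφ = 234.18 / 111200 × 3600 = 7.581″.

Δφ = 7.6″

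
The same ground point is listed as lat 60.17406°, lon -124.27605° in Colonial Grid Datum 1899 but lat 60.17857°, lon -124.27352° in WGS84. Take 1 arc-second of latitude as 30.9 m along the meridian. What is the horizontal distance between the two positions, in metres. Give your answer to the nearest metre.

Δφ = 60.17857° − 60.17406° = +0.00451°; Δλ = -124.27352° − -124.27605° = +0.00253°.
1° of latitude = 3600 × 30.90 = 111240 m.
ΔN = Δφ × 111240 = 501.7 m; ΔE = Δλ × 111240 × cos(60.17406°) = +0.00253 × 111240 × 0.497367 = 140.0 m.
Distance = √(ΔE² + ΔN²) = √(140.0² + 501.7²) = 520.9 m.

521 m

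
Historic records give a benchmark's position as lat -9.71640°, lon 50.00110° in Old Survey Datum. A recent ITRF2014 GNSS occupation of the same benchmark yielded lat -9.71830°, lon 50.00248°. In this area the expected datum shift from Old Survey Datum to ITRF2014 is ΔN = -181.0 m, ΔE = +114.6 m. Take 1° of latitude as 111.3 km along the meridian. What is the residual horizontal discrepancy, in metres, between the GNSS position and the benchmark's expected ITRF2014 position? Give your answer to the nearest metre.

Observed coordinate differences: Δφ = -0.00190°, Δλ = +0.00138°.
Converting to metres (1° lat = 111300 m, cos φ = 0.985655): observed ΔN = -211.5 m, observed ΔE = 151.4 m.
Subtracting the expected shift leaves a residual of -211.5 − (-181.0) = -30.5 m north and 151.4 − (114.6) = 36.8 m east.
Residual distance = √((-30.5)² + 36.8²) = 47.8 m.

48 m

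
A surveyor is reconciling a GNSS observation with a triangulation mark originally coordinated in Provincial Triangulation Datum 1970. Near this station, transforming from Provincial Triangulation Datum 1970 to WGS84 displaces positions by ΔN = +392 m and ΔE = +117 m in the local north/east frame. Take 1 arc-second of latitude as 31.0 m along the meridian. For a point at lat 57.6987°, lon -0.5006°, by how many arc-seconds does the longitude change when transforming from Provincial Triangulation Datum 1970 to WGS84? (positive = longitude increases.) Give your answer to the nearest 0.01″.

At latitude 57.6987°, cos φ = 0.534372.
1″ of longitude at this latitude = 31.00 × cos φ = 16.5655 m, so Δλ = 117.0 / 16.5655 = 7.063″.

Δλ = 7.06″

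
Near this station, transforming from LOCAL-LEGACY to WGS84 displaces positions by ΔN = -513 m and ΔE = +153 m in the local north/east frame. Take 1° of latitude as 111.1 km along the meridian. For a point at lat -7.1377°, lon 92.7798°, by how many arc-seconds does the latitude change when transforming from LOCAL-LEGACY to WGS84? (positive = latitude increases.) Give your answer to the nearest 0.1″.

Δφ = -16.6″

1° of latitude = 111.1 km, so Δφ = -513.0 / 111100 = -0.0046175° = -16.623″.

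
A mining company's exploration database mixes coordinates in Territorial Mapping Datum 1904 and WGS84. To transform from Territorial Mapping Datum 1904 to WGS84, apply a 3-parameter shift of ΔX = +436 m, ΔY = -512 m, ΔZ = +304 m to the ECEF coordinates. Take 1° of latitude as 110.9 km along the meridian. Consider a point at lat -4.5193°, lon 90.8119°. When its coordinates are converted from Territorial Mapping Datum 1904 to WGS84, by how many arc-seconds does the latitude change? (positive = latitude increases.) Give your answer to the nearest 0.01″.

Δφ = 8.51″

sin φ = -0.078795, cos φ = 0.996891, sin λ = 0.999900, cos λ = -0.014170.
North component: ΔN = −sin φ cos λ·ΔX − sin φ sin λ·ΔY + cos φ·ΔZ = −(-0.078795)(-0.014170)(436) − (-0.078795)(0.999900)(-512) + (0.996891)(304) = 262.23 m.
1° of latitude spans 110900 m, so Δφ = 262.23 / 110900 × 3600 = 8.512″.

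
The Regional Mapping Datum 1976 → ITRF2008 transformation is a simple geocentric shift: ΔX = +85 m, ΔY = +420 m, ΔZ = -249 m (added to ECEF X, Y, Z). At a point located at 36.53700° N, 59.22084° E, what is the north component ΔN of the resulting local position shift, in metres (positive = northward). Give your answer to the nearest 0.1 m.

ΔN = -440.8 m

At φ = 36.53700°, λ = 59.22084°: sin φ = 0.595342, cos φ = 0.803473, sin λ = 0.859146, cos λ = 0.511730.
ΔN = −sin φ cos λ·ΔX − sin φ sin λ·ΔY + cos φ·ΔZ = −(0.595342)(0.511730)(85) − (0.595342)(0.859146)(420) + (0.803473)(-249) = -440.78 m.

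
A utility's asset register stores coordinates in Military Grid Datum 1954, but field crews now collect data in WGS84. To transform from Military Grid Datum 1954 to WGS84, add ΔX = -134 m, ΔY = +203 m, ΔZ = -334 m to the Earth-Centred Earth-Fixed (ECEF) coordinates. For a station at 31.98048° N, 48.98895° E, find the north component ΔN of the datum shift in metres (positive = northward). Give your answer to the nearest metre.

At φ = 31.98048°, λ = 48.98895°: sin φ = 0.529630, cos φ = 0.848229, sin λ = 0.754583, cos λ = 0.656205.
ΔN = −sin φ cos λ·ΔX − sin φ sin λ·ΔY + cos φ·ΔZ = −(0.529630)(0.656205)(-134) − (0.529630)(0.754583)(203) + (0.848229)(-334) = -317.87 m.

ΔN = -318 m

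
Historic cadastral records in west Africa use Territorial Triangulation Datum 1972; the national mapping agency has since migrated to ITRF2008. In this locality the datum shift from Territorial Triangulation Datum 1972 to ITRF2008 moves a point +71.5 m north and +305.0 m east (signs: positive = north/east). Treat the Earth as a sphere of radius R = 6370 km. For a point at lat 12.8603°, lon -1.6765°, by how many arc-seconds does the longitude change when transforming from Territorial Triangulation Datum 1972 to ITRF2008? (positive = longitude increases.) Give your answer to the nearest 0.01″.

At latitude 12.8603°, cos φ = 0.974916.
One radian of longitude at latitude φ spans R cos φ, so Δλ = ΔE / (R cos φ) = 305.0 / (6370000 × 0.974916) = 4.9113e-05 rad = 10.130″.

Δλ = 10.13″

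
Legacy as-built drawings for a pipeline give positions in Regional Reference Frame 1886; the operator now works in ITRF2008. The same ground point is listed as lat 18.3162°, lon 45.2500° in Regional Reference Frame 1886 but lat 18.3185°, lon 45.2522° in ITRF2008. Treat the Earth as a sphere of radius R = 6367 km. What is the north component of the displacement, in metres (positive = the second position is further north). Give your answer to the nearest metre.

ΔN = 256 m

Δφ = 18.3185° − 18.3162° = +0.0023°; Δλ = 45.2522° − 45.2500° = +0.0022°.
1° along a meridian = πR/180 = 111125 m.
ΔN = Δφ × 111125 = 255.6 m; ΔE = Δλ × 111125 × cos(18.3162°) = +0.0022 × 111125 × 0.949337 = 232.1 m.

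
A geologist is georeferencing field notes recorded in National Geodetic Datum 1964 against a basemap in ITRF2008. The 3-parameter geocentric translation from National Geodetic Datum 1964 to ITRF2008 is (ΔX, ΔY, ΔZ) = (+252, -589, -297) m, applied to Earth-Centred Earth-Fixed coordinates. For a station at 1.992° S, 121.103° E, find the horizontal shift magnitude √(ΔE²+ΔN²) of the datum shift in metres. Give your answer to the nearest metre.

331 m

At φ = -1.992°, λ = 121.103°: sin φ = -0.034760, cos φ = 0.999396, sin λ = 0.856240, cos λ = -0.516578.
ΔE = −sin λ·ΔX + cos λ·ΔY = −(0.856240)·(252) + (-0.516578)·(-589) = 88.49 m.
ΔN = −sin φ cos λ·ΔX − sin φ sin λ·ΔY + cos φ·ΔZ = −(-0.034760)(-0.516578)(252) − (-0.034760)(0.856240)(-589) + (0.999396)(-297) = -318.88 m.
Horizontal magnitude = √(ΔE² + ΔN²) = √(88.49² + (-318.88)²) = 330.93 m.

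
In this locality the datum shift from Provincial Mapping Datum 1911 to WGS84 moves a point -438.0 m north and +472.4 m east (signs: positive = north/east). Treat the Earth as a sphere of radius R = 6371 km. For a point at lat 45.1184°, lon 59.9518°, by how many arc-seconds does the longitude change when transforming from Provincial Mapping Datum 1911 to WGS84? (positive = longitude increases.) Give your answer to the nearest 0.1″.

Δλ = 21.7″

At latitude 45.1184°, cos φ = 0.705644.
One radian of longitude at latitude φ spans R cos φ, so Δλ = ΔE / (R cos φ) = 472.4 / (6371000 × 0.705644) = 1.0508e-04 rad = 21.674″.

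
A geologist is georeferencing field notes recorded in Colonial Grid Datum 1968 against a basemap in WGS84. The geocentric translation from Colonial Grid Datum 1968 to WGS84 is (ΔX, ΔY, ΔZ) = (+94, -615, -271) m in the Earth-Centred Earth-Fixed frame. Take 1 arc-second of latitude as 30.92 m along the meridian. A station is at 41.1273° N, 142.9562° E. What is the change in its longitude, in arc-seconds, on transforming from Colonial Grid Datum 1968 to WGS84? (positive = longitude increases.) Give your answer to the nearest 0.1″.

sin φ = 0.657734, cos φ = 0.753250, sin λ = 0.602425, cos λ = -0.798175.
East component: ΔE = −sin λ·ΔX + cos λ·ΔY = −(0.602425)(94) + (-0.798175)(-615) = 434.25 m.
1° of latitude spans 3600 × 30.92 = 111312 m; at latitude φ, 1° of longitude spans that × cos φ = 83845.8 m, so Δλ = 434.25 / 83845.8 × 3600 = 18.645″.

Δλ = 18.6″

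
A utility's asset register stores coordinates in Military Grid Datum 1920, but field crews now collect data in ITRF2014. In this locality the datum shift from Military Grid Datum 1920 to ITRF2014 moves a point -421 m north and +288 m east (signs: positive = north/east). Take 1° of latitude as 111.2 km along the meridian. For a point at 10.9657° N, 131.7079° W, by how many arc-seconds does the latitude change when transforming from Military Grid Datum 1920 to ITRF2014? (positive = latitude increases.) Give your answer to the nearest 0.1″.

Δφ = -13.6″

1° of latitude = 111.2 km, so Δφ = -421.0 / 111200 = -0.0037860° = -13.629″.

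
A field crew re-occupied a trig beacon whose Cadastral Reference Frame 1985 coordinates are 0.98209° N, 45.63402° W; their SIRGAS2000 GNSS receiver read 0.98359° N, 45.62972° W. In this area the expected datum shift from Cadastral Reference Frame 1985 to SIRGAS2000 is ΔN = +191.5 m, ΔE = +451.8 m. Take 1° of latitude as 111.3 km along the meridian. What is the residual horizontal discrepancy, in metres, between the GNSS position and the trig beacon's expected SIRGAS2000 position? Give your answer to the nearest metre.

36 m

Observed coordinate differences: Δφ = +0.00150°, Δλ = +0.00430°.
Converting to metres (1° lat = 111300 m, cos φ = 0.999853): observed ΔN = 166.9 m, observed ΔE = 478.5 m.
Subtracting the expected shift leaves a residual of 166.9 − (191.5) = -24.6 m north and 478.5 − (451.8) = 26.7 m east.
Residual distance = √((-24.6)² + 26.7²) = 36.3 m.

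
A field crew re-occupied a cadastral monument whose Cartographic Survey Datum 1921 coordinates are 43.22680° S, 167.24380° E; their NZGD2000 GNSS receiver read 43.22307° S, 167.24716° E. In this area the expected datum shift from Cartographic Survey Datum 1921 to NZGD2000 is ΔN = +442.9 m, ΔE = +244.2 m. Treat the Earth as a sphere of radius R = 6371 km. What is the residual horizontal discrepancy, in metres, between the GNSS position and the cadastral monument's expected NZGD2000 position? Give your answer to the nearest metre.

40 m

Observed coordinate differences: Δφ = +0.00373°, Δλ = +0.00336°.
Converting to metres (1° lat = 111195 m, cos φ = 0.728648): observed ΔN = 414.8 m, observed ΔE = 272.2 m.
Subtracting the expected shift leaves a residual of 414.8 − (442.9) = -28.1 m north and 272.2 − (244.2) = 28.0 m east.
Residual distance = √((-28.1)² + 28.0²) = 39.7 m.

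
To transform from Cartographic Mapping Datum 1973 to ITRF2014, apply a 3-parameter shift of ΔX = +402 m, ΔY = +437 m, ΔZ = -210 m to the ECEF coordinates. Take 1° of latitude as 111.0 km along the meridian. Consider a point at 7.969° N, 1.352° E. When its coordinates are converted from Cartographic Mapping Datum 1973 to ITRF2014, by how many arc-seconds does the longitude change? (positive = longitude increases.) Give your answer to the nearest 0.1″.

Δλ = 14.0″

sin φ = 0.138637, cos φ = 0.990343, sin λ = 0.023595, cos λ = 0.999722.
East component: ΔE = −sin λ·ΔX + cos λ·ΔY = −(0.023595)(402) + (0.999722)(437) = 427.39 m.
1° of latitude spans 111000 m; at latitude φ, 1° of longitude spans that × cos φ = 109928.1 m, so Δλ = 427.39 / 109928.1 × 3600 = 13.997″.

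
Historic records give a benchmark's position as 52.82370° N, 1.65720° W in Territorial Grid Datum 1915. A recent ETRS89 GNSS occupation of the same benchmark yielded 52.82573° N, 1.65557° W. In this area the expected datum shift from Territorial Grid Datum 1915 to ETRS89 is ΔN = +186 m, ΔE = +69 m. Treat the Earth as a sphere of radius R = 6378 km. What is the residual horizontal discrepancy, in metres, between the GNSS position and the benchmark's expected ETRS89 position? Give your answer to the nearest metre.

57 m

Observed coordinate differences: Δφ = +0.00203°, Δλ = +0.00163°.
Converting to metres (1° lat = 111317 m, cos φ = 0.604270): observed ΔN = 226.0 m, observed ΔE = 109.6 m.
Subtracting the expected shift leaves a residual of 226.0 − (186) = 40.0 m north and 109.6 − (69) = 40.6 m east.
Residual distance = √(40.0² + 40.6²) = 57.0 m.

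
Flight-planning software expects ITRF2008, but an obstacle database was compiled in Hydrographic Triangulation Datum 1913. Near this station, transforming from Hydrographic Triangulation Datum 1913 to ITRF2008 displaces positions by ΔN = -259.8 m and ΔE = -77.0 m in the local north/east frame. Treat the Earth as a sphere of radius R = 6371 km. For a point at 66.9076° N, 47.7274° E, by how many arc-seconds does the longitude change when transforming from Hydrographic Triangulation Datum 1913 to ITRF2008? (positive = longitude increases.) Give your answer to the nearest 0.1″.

Δλ = -6.4″

At latitude 66.9076°, cos φ = 0.392215.
One radian of longitude at latitude φ spans R cos φ, so Δλ = ΔE / (R cos φ) = -77.0 / (6371000 × 0.392215) = -3.0815e-05 rad = -6.356″.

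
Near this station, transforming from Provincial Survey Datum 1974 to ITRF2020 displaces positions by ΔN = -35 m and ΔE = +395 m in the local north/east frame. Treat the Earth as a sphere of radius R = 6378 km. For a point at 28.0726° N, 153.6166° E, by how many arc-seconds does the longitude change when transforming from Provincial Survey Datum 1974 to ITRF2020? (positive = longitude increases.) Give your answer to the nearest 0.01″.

At latitude 28.0726°, cos φ = 0.882352.
One radian of longitude at latitude φ spans R cos φ, so Δλ = ΔE / (R cos φ) = 395.0 / (6378000 × 0.882352) = 7.0189e-05 rad = 14.478″.

Δλ = 14.48″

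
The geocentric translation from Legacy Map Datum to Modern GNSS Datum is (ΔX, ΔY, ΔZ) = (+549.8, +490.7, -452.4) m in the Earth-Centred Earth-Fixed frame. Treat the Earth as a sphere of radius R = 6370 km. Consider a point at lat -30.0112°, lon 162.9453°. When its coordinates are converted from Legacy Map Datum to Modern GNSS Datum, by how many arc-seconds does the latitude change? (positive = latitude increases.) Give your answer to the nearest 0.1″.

Δφ = -18.9″

sin φ = -0.500169, cos φ = 0.865928, sin λ = 0.293285, cos λ = -0.956025.
North component: ΔN = −sin φ cos λ·ΔX − sin φ sin λ·ΔY + cos φ·ΔZ = −(-0.500169)(-0.956025)(549.8) − (-0.500169)(0.293285)(490.7) + (0.865928)(-452.4) = -582.66 m.
1° of latitude spans πR/180 = 111177 m, so Δφ = -582.66 / 111177 × 3600 = -18.867″.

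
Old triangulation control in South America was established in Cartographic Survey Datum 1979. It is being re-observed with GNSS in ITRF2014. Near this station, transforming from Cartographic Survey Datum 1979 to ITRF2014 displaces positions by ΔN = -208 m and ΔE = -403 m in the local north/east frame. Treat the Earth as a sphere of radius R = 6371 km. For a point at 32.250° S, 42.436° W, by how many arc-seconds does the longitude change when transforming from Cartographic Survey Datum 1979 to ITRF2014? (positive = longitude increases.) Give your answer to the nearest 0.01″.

At latitude -32.250°, cos φ = 0.845728.
One radian of longitude at latitude φ spans R cos φ, so Δλ = ΔE / (R cos φ) = -403.0 / (6371000 × 0.845728) = -7.4794e-05 rad = -15.427″.

Δλ = -15.43″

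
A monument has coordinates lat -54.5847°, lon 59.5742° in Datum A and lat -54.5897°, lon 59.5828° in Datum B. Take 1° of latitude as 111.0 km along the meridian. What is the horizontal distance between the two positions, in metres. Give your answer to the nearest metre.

784 m

Δφ = -54.5897° − -54.5847° = -0.0050°; Δλ = 59.5828° − 59.5742° = +0.0086°.
ΔN = Δφ × 111000 = -555.0 m; ΔE = Δλ × 111000 × cos(-54.5847°) = +0.0086 × 111000 × 0.579499 = 553.2 m.
Distance = √(ΔE² + ΔN²) = √(553.2² + (-555.0)²) = 783.6 m.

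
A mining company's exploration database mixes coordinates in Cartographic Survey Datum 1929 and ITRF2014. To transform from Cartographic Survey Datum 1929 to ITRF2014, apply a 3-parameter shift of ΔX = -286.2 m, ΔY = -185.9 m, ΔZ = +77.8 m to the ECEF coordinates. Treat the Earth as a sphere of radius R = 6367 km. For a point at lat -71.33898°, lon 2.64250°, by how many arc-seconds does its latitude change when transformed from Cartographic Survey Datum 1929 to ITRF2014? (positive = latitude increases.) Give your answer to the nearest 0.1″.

Δφ = -8.2″

sin φ = -0.947428, cos φ = 0.319969, sin λ = 0.046104, cos λ = 0.998937.
North component: ΔN = −sin φ cos λ·ΔX − sin φ sin λ·ΔY + cos φ·ΔZ = −(-0.947428)(0.998937)(-286.2) − (-0.947428)(0.046104)(-185.9) + (0.319969)(77.8) = -254.09 m.
1° of latitude spans πR/180 = 111125 m, so Δφ = -254.09 / 111125 × 3600 = -8.232″.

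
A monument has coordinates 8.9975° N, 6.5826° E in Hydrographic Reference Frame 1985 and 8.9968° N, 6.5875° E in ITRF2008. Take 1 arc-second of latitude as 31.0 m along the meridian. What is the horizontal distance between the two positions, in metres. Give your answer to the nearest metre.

546 m

Δφ = 8.9968° − 8.9975° = -0.0007°; Δλ = 6.5875° − 6.5826° = +0.0049°.
1° of latitude = 3600 × 31.00 = 111600 m.
ΔN = Δφ × 111600 = -78.1 m; ΔE = Δλ × 111600 × cos(8.9975°) = +0.0049 × 111600 × 0.987695 = 540.1 m.
Distance = √(ΔE² + ΔN²) = √(540.1² + (-78.1)²) = 545.7 m.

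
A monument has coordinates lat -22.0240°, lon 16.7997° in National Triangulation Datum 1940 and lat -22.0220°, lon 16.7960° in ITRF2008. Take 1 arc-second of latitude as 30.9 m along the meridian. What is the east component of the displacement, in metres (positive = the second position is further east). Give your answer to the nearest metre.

Δφ = -22.0220° − -22.0240° = +0.0020°; Δλ = 16.7960° − 16.7997° = -0.0037°.
1° of latitude = 3600 × 30.90 = 111240 m.
ΔN = Δφ × 111240 = 222.5 m; ΔE = Δλ × 111240 × cos(-22.0240°) = -0.0037 × 111240 × 0.927027 = -381.6 m.

ΔE = -382 m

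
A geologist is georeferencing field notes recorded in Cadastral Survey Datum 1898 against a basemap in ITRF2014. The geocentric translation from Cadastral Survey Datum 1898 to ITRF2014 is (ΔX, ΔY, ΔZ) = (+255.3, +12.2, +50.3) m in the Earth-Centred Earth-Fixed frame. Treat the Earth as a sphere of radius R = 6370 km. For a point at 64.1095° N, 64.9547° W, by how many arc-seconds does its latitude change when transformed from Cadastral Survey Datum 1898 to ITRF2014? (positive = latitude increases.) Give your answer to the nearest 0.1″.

sin φ = 0.899630, cos φ = 0.436653, sin λ = -0.905973, cos λ = 0.423335.
North component: ΔN = −sin φ cos λ·ΔX − sin φ sin λ·ΔY + cos φ·ΔZ = −(0.899630)(0.423335)(255.3) − (0.899630)(-0.905973)(12.2) + (0.436653)(50.3) = -65.32 m.
1° of latitude spans πR/180 = 111177 m, so Δφ = -65.32 / 111177 × 3600 = -2.115″.

Δφ = -2.1″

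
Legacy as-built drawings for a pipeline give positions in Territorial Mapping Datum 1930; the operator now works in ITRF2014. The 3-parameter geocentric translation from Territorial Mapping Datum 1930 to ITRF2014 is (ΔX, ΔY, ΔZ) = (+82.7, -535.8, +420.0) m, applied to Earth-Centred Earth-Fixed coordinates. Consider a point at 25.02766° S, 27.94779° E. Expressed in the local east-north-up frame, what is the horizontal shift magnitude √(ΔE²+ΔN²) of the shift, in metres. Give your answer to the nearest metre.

The local east axis at (φ, λ) is (−sin λ, cos λ, 0), so ΔE = −sin(27.94779°)·82.7 + cos(27.94779°)·(-535.8) = -512.07 m.
The local north axis is (−sin φ cos λ, −sin φ sin λ, cos φ), giving ΔN = 30.906 − 106.234 + 380.564 = 305.24 m.
Horizontal magnitude = √(ΔE² + ΔN²) = √((-512.07)² + 305.24²) = 596.14 m.

596 m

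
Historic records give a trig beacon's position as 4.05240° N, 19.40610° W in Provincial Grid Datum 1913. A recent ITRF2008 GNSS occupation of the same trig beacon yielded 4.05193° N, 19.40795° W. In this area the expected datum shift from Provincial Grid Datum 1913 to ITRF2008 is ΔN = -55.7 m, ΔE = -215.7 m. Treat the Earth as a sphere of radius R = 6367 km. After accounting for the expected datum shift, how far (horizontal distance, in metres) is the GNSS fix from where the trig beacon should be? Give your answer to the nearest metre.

Observed coordinate differences: Δφ = -0.00047°, Δλ = -0.00185°.
Converting to metres (1° lat = 111125 m, cos φ = 0.997500): observed ΔN = -52.2 m, observed ΔE = -205.1 m.
Subtracting the expected shift leaves a residual of -52.2 − (-55.7) = 3.5 m north and -205.1 − (-215.7) = 10.6 m east.
Residual distance = √(3.5² + 10.6²) = 11.2 m.

11 m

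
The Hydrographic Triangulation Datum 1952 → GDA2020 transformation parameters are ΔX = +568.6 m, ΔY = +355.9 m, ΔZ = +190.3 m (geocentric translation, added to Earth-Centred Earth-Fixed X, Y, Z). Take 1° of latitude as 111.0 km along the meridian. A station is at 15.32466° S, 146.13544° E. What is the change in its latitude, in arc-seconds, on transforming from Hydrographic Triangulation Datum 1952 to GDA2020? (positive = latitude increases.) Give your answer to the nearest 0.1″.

Δφ = 3.6″

sin φ = -0.264288, cos φ = 0.964444, sin λ = 0.557232, cos λ = -0.830357.
North component: ΔN = −sin φ cos λ·ΔX − sin φ sin λ·ΔY + cos φ·ΔZ = −(-0.264288)(-0.830357)(568.6) − (-0.264288)(0.557232)(355.9) + (0.964444)(190.3) = 111.17 m.
1° of latitude spans 111000 m, so Δφ = 111.17 / 111000 × 3600 = 3.605″.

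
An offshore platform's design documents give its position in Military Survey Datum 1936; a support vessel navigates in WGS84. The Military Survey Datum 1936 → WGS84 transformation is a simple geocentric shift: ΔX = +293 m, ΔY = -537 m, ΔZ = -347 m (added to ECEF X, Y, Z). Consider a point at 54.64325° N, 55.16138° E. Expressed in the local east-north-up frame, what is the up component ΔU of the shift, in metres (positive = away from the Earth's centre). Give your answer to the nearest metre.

ΔU = -441 m

The local up (radial) axis is (cos φ cos λ, cos φ sin λ, sin φ), giving ΔU = 96.858 − 255.047 − 283.001 = -441.19 m.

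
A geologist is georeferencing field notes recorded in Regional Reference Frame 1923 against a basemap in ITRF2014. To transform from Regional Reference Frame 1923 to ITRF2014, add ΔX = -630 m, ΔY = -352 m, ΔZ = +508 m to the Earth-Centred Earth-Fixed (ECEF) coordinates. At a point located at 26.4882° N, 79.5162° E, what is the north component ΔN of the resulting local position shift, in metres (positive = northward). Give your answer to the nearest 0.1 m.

At φ = 26.4882°, λ = 79.5162°: sin φ = 0.446013, cos φ = 0.895026, sin λ = 0.983306, cos λ = 0.181958.
ΔN = −sin φ cos λ·ΔX − sin φ sin λ·ΔY + cos φ·ΔZ = −(0.446013)(0.181958)(-630) − (0.446013)(0.983306)(-352) + (0.895026)(508) = 660.18 m.

ΔN = 660.2 m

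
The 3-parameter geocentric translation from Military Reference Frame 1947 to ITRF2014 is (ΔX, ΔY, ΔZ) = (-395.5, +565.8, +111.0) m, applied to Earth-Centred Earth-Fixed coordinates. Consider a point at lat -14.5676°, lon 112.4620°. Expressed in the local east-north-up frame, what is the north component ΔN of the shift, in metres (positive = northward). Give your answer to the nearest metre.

The local north axis is (−sin φ cos λ, −sin φ sin λ, cos φ), giving ΔN = 38.007 + 131.514 + 107.432 = 276.95 m.

ΔN = 277 m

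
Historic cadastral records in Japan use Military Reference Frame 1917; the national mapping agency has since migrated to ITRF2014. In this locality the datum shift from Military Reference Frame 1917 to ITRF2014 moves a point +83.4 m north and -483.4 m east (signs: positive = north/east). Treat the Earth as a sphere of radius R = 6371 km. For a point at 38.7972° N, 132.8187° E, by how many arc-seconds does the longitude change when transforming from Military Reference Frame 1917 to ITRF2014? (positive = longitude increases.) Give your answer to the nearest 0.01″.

At latitude 38.7972°, cos φ = 0.779369.
One radian of longitude at latitude φ spans R cos φ, so Δλ = ΔE / (R cos φ) = -483.4 / (6371000 × 0.779369) = -9.7355e-05 rad = -20.081″.

Δλ = -20.08″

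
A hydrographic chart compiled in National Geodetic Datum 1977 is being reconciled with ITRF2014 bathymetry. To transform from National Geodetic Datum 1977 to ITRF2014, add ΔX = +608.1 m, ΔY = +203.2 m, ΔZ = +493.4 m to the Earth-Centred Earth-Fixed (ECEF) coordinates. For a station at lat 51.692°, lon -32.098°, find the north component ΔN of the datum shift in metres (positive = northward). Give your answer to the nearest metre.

The local north axis is (−sin φ cos λ, −sin φ sin λ, cos φ), giving ΔN = -404.230 + 84.726 + 305.853 = -13.65 m.

ΔN = -14 m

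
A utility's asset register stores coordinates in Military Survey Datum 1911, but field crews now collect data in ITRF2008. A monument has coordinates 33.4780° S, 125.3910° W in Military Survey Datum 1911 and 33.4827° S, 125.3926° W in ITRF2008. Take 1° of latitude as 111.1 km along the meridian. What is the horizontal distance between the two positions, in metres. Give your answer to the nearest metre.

543 m

Δφ = -33.4827° − -33.4780° = -0.0047°; Δλ = -125.3926° − -125.3910° = -0.0016°.
ΔN = Δφ × 111100 = -522.2 m; ΔE = Δλ × 111100 × cos(-33.4780°) = -0.0016 × 111100 × 0.834098 = -148.3 m.
Distance = √(ΔE² + ΔN²) = √((-148.3)² + (-522.2)²) = 542.8 m.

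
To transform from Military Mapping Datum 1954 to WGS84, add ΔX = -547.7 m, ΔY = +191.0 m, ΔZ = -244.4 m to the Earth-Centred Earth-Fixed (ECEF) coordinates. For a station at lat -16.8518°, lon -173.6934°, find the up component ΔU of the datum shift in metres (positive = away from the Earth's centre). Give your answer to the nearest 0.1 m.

At φ = -16.8518°, λ = -173.6934°: sin φ = -0.289897, cos φ = 0.957058, sin λ = -0.109849, cos λ = -0.993948.
ΔU = cos φ cos λ·ΔX + cos φ sin λ·ΔY + sin φ·ΔZ = (0.957058)(-0.993948)(-547.7) + (0.957058)(-0.109849)(191.0) + (-0.289897)(-244.4) = 571.78 m.

ΔU = 571.8 m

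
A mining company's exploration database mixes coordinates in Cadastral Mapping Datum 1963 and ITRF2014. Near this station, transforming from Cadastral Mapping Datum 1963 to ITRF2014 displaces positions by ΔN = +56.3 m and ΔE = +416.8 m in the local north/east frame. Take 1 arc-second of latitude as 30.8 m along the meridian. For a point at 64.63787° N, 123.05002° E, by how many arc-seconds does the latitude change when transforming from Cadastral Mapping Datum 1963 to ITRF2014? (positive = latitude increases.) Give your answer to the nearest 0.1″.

1″ of latitude = 30.80 m, so Δφ = 56.3 / 30.80 = 1.828″.

Δφ = 1.8″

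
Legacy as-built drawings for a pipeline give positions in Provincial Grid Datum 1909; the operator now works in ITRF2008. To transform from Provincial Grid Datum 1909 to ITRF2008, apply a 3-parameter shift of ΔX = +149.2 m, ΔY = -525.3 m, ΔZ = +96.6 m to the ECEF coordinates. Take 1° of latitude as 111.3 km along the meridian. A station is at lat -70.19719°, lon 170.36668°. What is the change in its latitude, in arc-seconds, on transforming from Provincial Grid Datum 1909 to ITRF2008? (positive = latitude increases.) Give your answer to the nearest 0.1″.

Δφ = -6.1″

sin φ = -0.940864, cos φ = 0.338784, sin λ = 0.167342, cos λ = -0.985899.
North component: ΔN = −sin φ cos λ·ΔX − sin φ sin λ·ΔY + cos φ·ΔZ = −(-0.940864)(-0.985899)(149.2) − (-0.940864)(0.167342)(-525.3) + (0.338784)(96.6) = -188.38 m.
1° of latitude spans 111300 m, so Δφ = -188.38 / 111300 × 3600 = -6.093″.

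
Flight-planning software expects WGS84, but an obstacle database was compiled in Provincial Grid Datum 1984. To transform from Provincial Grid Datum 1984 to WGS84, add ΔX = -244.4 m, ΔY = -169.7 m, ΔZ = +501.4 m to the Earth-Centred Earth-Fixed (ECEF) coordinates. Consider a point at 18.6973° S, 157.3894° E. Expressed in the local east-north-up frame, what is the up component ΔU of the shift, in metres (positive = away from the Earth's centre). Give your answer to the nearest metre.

The local up (radial) axis is (cos φ cos λ, cos φ sin λ, sin φ), giving ΔU = 213.708 − 61.801 − 160.733 = -8.83 m.

ΔU = -9 m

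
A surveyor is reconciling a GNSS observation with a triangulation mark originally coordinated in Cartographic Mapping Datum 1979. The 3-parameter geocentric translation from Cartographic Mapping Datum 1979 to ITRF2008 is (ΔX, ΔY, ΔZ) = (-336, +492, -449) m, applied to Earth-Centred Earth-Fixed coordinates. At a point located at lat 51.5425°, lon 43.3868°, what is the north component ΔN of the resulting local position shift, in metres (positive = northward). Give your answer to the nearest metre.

ΔN = -353 m

At φ = 51.5425°, λ = 43.3868°: sin φ = 0.783070, cos φ = 0.621934, sin λ = 0.686920, cos λ = 0.726733.
ΔN = −sin φ cos λ·ΔX − sin φ sin λ·ΔY + cos φ·ΔZ = −(0.783070)(0.726733)(-336) − (0.783070)(0.686920)(492) + (0.621934)(-449) = -352.69 m.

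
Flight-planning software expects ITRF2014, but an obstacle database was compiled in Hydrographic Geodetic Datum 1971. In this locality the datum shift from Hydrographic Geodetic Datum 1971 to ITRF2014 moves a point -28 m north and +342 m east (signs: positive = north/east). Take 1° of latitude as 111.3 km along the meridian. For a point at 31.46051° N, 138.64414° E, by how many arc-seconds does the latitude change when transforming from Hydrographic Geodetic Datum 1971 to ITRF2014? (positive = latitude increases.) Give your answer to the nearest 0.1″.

Δφ = -0.9″

1° of latitude = 111.3 km, so Δφ = -28.0 / 111300 = -0.0002516° = -0.906″.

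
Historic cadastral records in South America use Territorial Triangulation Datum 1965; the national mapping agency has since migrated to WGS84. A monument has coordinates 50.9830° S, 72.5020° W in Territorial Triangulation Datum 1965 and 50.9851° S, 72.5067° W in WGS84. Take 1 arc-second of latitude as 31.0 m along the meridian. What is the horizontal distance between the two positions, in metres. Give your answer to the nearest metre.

405 m

Δφ = -50.9851° − -50.9830° = -0.0021°; Δλ = -72.5067° − -72.5020° = -0.0047°.
1° of latitude = 3600 × 31.00 = 111600 m.
ΔN = Δφ × 111600 = -234.4 m; ΔE = Δλ × 111600 × cos(-50.9830°) = -0.0047 × 111600 × 0.629551 = -330.2 m.
Distance = √(ΔE² + ΔN²) = √((-330.2)² + (-234.4)²) = 404.9 m.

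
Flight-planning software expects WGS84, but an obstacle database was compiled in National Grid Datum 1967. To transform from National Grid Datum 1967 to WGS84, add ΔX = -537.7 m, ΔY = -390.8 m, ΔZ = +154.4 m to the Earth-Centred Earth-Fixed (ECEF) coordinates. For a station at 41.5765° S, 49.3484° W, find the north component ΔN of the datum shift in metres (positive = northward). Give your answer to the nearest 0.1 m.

ΔN = 79.8 m

At φ = -41.5765°, λ = -49.3484°: sin φ = -0.663619, cos φ = 0.748070, sin λ = -0.758685, cos λ = 0.651458.
ΔN = −sin φ cos λ·ΔX − sin φ sin λ·ΔY + cos φ·ΔZ = −(-0.663619)(0.651458)(-537.7) − (-0.663619)(-0.758685)(-390.8) + (0.748070)(154.4) = 79.80 m.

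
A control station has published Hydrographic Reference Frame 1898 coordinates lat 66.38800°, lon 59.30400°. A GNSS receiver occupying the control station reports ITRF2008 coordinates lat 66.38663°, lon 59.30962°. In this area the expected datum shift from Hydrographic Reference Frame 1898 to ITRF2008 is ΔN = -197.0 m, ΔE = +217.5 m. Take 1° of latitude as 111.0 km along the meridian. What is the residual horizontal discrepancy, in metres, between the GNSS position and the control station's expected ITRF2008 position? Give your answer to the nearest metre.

55 m

Observed coordinate differences: Δφ = -0.00137°, Δλ = +0.00562°.
Converting to metres (1° lat = 111000 m, cos φ = 0.400541): observed ΔN = -152.1 m, observed ΔE = 249.9 m.
Subtracting the expected shift leaves a residual of -152.1 − (-197.0) = 44.9 m north and 249.9 − (217.5) = 32.4 m east.
Residual distance = √(44.9² + 32.4²) = 55.4 m.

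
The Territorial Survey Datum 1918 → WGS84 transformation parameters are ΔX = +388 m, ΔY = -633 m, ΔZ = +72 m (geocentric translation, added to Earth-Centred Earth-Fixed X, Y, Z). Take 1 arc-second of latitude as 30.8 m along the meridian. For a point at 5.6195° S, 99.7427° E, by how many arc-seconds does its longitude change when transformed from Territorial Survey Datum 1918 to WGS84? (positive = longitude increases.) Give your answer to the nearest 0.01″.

Δλ = -8.98″

sin φ = -0.097922, cos φ = 0.995194, sin λ = 0.985578, cos λ = -0.169224.
East component: ΔE = −sin λ·ΔX + cos λ·ΔY = −(0.985578)(388) + (-0.169224)(-633) = -275.29 m.
1° of latitude spans 3600 × 30.80 = 110880 m; at latitude φ, 1° of longitude spans that × cos φ = 110347.1 m, so Δλ = -275.29 / 110347.1 × 3600 = -8.981″.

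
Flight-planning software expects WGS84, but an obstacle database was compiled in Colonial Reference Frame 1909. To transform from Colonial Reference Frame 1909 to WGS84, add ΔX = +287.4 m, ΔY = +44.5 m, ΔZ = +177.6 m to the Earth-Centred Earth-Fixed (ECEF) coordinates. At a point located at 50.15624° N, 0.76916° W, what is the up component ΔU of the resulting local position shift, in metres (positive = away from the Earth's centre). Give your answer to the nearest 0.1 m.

ΔU = 320.1 m

At φ = 50.15624°, λ = -0.76916°: sin φ = 0.767794, cos φ = 0.640696, sin λ = -0.013424, cos λ = 0.999910.
ΔU = cos φ cos λ·ΔX + cos φ sin λ·ΔY + sin φ·ΔZ = (0.640696)(0.999910)(287.4) + (0.640696)(-0.013424)(44.5) + (0.767794)(177.6) = 320.10 m.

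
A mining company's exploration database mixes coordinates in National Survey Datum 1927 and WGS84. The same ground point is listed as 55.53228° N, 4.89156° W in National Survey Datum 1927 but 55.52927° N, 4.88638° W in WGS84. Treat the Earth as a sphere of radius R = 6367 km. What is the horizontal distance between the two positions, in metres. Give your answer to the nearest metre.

467 m

Δφ = 55.52927° − 55.53228° = -0.00301°; Δλ = -4.88638° − -4.89156° = +0.00518°.
1° along a meridian = πR/180 = 111125 m.
ΔN = Δφ × 111125 = -334.5 m; ΔE = Δλ × 111125 × cos(55.53228°) = +0.00518 × 111125 × 0.565942 = 325.8 m.
Distance = √(ΔE² + ΔN²) = √(325.8² + (-334.5)²) = 466.9 m.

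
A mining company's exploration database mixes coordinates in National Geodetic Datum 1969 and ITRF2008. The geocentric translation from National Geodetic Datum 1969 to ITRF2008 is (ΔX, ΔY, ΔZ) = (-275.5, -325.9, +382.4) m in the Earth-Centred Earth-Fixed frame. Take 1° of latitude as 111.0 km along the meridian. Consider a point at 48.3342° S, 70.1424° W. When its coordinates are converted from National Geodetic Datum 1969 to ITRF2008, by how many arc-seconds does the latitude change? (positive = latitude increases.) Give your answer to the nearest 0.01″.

sin φ = -0.747035, cos φ = 0.664785, sin λ = -0.940540, cos λ = 0.339684.
North component: ΔN = −sin φ cos λ·ΔX − sin φ sin λ·ΔY + cos φ·ΔZ = −(-0.747035)(0.339684)(-275.5) − (-0.747035)(-0.940540)(-325.9) + (0.664785)(382.4) = 413.29 m.
1° of latitude spans 111000 m, so Δφ = 413.29 / 111000 × 3600 = 13.404″.

Δφ = 13.40″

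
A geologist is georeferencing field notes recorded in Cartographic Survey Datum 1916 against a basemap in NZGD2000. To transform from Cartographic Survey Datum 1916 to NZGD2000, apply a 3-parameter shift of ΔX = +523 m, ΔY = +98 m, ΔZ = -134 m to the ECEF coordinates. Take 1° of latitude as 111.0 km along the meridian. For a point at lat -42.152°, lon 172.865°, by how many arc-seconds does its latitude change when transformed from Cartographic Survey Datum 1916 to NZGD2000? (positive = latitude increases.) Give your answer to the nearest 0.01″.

Δφ = -14.25″

sin φ = -0.671100, cos φ = 0.741367, sin λ = 0.124208, cos λ = -0.992256.
North component: ΔN = −sin φ cos λ·ΔX − sin φ sin λ·ΔY + cos φ·ΔZ = −(-0.671100)(-0.992256)(523) − (-0.671100)(0.124208)(98) + (0.741367)(-134) = -439.44 m.
1° of latitude spans 111000 m, so Δφ = -439.44 / 111000 × 3600 = -14.252″.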